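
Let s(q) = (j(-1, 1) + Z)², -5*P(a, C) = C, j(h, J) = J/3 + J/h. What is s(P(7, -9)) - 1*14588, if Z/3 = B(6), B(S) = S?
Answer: -128588/9 ≈ -14288.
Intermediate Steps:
j(h, J) = J/3 + J/h (j(h, J) = J*(⅓) + J/h = J/3 + J/h)
Z = 18 (Z = 3*6 = 18)
P(a, C) = -C/5
s(q) = 2704/9 (s(q) = (((⅓)*1 + 1/(-1)) + 18)² = ((⅓ + 1*(-1)) + 18)² = ((⅓ - 1) + 18)² = (-⅔ + 18)² = (52/3)² = 2704/9)
s(P(7, -9)) - 1*14588 = 2704/9 - 1*14588 = 2704/9 - 14588 = -128588/9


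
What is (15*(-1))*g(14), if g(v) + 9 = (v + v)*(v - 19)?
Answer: 2235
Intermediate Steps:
g(v) = -9 + 2*v*(-19 + v) (g(v) = -9 + (v + v)*(v - 19) = -9 + (2*v)*(-19 + v) = -9 + 2*v*(-19 + v))
(15*(-1))*g(14) = (15*(-1))*(-9 - 38*14 + 2*14²) = -15*(-9 - 532 + 2*196) = -15*(-9 - 532 + 392) = -15*(-149) = 2235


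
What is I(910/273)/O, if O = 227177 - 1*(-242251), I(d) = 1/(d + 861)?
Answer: 1/405742268 ≈ 2.4646e-9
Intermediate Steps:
I(d) = 1/(861 + d)
O = 469428 (O = 227177 + 242251 = 469428)
I(910/273)/O = 1/((861 + 910/273)*469428) = (1/469428)/(861 + 910*(1/273)) = (1/469428)/(861 + 10/3) = (1/469428)/(2593/3) = (3/2593)*(1/469428) = 1/405742268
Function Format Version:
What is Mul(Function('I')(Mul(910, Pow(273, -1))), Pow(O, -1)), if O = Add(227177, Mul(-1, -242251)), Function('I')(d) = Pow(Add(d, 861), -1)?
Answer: Rational(1, 405742268) ≈ 2.4646e-9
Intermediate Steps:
Function('I')(d) = Pow(Add(861, d), -1)
O = 469428 (O = Add(227177, 242251) = 469428)
Mul(Function('I')(Mul(910, Pow(273, -1))), Pow(O, -1)) = Mul(Pow(Add(861, Mul(910, Pow(273, -1))), -1), Pow(469428, -1)) = Mul(Pow(Add(861, Mul(910, Rational(1, 273))), -1), Rational(1, 469428)) = Mul(Pow(Add(861, Rational(10, 3)), -1), Rational(1, 469428)) = Mul(Pow(Rational(2593, 3), -1), Rational(1, 469428)) = Mul(Rational(3, 2593), Rational(1, 469428)) = Rational(1, 405742268)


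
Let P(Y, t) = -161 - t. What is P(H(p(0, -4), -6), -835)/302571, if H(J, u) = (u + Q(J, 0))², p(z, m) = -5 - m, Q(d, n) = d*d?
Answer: 674/302571 ≈ 0.0022276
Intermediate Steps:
Q(d, n) = d²
H(J, u) = (u + J²)²
P(H(p(0, -4), -6), -835)/302571 = (-161 - 1*(-835))/302571 = (-161 + 835)*(1/302571) = 674*(1/302571) = 674/302571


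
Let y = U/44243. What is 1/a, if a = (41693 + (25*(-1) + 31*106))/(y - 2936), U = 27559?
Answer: -129869889/1988899822 ≈ -0.065297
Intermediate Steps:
y = 27559/44243 ≈ 0.62290
a = -1988899822/129869889 (a = (41693 + (25*(-1) + 31*106))/(27559/44243 - 2936) = (41693 + (-25 + 3286))/(-129869889/44243) = (41693 + 3261)*(-44243/129869889) = 44954*(-44243/129869889) = -1988899822/129869889 ≈ -15.315)
1/a = 1/(-1988899822/129869889) = -129869889/1988899822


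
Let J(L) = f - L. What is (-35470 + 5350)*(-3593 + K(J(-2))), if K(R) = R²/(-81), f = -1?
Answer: 2921981360/27 ≈ 1.0822e+8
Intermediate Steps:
J(L) = -1 - L
K(R) = -R²/81 (K(R) = R²*(-1/81) = -R²/81)
(-35470 + 5350)*(-3593 + K(J(-2))) = (-35470 + 5350)*(-3593 - (-1 - 1*(-2))²/81) = -30120*(-3593 - (-1 + 2)²/81) = -30120*(-3593 - 1/81*1²) = -30120*(-3593 - 1/81*1) = -30120*(-3593 - 1/81) = -30120*(-291034/81) = 2921981360/27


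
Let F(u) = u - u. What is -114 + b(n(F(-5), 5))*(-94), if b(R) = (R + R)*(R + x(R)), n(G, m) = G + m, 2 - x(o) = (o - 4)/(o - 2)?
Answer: -19142/3 ≈ -6380.7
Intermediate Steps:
F(u) = 0
x(o) = 2 - (-4 + o)/(-2 + o) (x(o) = 2 - (o - 4)/(o - 2) = 2 - (-4 + o)/(-2 + o))
b(R) = 2*R*(R + R/(-2 + R)) (b(R) = (R + R)*(R + R/(-2 + R)) = (2*R)*(R + R/(-2 + R)) = 2*R*(R + R/(-2 + R)))
-114 + b(n(F(-5), 5))*(-94) = -114 + (2*(0 + 5)²*(-1 + (0 + 5))/(-2 + (0 + 5)))*(-94) = -114 + (2*5²*(-1 + 5)/(-2 + 5))*(-94) = -114 + (2*25*4/3)*(-94) = -114 + (2*25*(⅓)*4)*(-94) = -114 + (200/3)*(-94) = -114 - 18800/3 = -19142/3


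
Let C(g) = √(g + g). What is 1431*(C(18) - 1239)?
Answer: -1764423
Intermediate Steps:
C(g) = √2*√g (C(g) = √(2*g) = √2*√g)
1431*(C(18) - 1239) = 1431*(√2*√18 - 1239) = 1431*(√2*(3*√2) - 1239) = 1431*(6 - 1239) = 1431*(-1233) = -1764423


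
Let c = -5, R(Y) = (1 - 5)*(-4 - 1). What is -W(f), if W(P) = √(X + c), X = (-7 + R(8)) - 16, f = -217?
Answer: -2*I*√2 ≈ -2.8284*I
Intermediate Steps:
R(Y) = 20 (R(Y) = -4*(-5) = 20)
X = -3 (X = (-7 + 20) - 16 = 13 - 16 = -3)
W(P) = 2*I*√2 (W(P) = √(-3 - 5) = √(-8) = 2*I*√2)
-W(f) = -2*I*√2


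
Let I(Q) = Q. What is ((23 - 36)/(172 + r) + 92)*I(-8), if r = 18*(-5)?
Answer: -30124/41 ≈ -734.73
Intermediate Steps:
r = -90
((23 - 36)/(172 + r) + 92)*I(-8) = ((23 - 36)/(172 - 90) + 92)*(-8) = (-13/82 + 92)*(-8) = (7531/82)*(-8) = -30124/41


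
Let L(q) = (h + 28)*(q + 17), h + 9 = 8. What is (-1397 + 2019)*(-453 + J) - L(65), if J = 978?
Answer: 324336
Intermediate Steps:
h = -1 (h = -9 + 8 = -1)
L(q) = 459 + 27*q (L(q) = (-1 + 28)*(q + 17) = 27*(17 + q) = 459 + 27*q)
(-1397 + 2019)*(-453 + J) - L(65) = (-1397 + 2019)*(-453 + 978) - (459 + 27*65) = 622*525 - (459 + 1755) = 326550 - 1*2214 = 326550 - 2214 = 324336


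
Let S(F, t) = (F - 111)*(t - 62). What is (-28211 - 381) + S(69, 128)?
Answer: -31364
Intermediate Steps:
S(F, t) = (-111 + F)*(-62 + t)
(-28211 - 381) + S(69, 128) = (-28211 - 381) + (6882 - 111*128 - 62*69 + 69*128) = -28592 + (6882 - 14208 - 4278 + 8832) = -28592 - 2772 = -31364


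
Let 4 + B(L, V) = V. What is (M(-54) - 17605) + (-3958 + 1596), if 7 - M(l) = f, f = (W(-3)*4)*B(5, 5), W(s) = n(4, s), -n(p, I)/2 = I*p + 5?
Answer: -20016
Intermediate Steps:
n(p, I) = -10 - 2*I*p (n(p, I) = -2*(I*p + 5) = -2*(5 + I*p) = -10 - 2*I*p)
B(L, V) = -4 + V
W(s) = -10 - 8*s (W(s) = -10 - 2*s*4 = -10 - 8*s)
f = 56 (f = ((-10 - 8*(-3))*4)*(-4 + 5) = ((-10 + 24)*4)*1 = (14*4)*1 = 56*1 = 56)
M(l) = -49 (M(l) = 7 - 1*56 = 7 - 56 = -49)
(M(-54) - 17605) + (-3958 + 1596) = (-49 - 17605) + (-3958 + 1596) = -17654 - 2362 = -20016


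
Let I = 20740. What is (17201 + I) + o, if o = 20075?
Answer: 58016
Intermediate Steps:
(17201 + I) + o = (17201 + 20740) + 20075 = 37941 + 20075 = 58016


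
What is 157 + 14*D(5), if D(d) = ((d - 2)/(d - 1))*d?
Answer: 419/2 ≈ 209.50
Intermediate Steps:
D(d) = d*(-2 + d)/(-1 + d) (D(d) = ((-2 + d)/(-1 + d))*d = d*(-2 + d)/(-1 + d))
157 + 14*D(5) = 157 + 14*(5*(-2 + 5)/(-1 + 5)) = 157 + 14*(5*3/4) = 157 + 14*(5*(¼)*3) = 157 + 14*(15/4) = 157 + 105/2 = 419/2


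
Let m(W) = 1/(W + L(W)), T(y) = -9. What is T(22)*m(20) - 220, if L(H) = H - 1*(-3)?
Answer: -9469/43 ≈ -220.21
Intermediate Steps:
L(H) = 3 + H (L(H) = H + 3 = 3 + H)
m(W) = 1/(3 + 2*W) (m(W) = 1/(W + (3 + W)) = 1/(3 + 2*W))
T(22)*m(20) - 220 = -9/(3 + 2*20) - 220 = -9/(3 + 40) - 220 = -9/43 - 220 = -9469/43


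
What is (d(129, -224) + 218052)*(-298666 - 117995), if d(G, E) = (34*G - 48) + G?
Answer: -92714989059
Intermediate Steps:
d(G, E) = -48 + 35*G (d(G, E) = (-48 + 34*G) + G = -48 + 35*G)
(d(129, -224) + 218052)*(-298666 - 117995) = ((-48 + 35*129) + 218052)*(-298666 - 117995) = ((-48 + 4515) + 218052)*(-416661) = (4467 + 218052)*(-416661) = 222519*(-416661) = -92714989059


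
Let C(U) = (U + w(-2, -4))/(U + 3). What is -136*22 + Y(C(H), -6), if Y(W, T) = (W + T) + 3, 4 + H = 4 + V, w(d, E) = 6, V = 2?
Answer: -14967/5 ≈ -2993.4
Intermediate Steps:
H = 2 (H = -4 + (4 + 2) = -4 + 6 = 2)
C(U) = (6 + U)/(3 + U) (C(U) = (U + 6)/(U + 3) = (6 + U)/(3 + U))
Y(W, T) = 3 + T + W (Y(W, T) = (T + W) + 3 = 3 + T + W)
-136*22 + Y(C(H), -6) = -136*22 + (3 - 6 + (6 + 2)/(3 + 2)) = -2992 + (3 - 6 + 8/5) = -2992 - 7/5 = -14967/5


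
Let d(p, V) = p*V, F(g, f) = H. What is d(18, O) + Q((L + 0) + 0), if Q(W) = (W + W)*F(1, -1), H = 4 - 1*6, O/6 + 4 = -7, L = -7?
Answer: -1160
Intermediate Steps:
O = -66 (O = -24 + 6*(-7) = -24 - 42 = -66)
H = -2 (H = 4 - 6 = -2)
F(g, f) = -2
d(p, V) = V*p
Q(W) = -4*W (Q(W) = (W + W)*(-2) = (2*W)*(-2) = -4*W)
d(18, O) + Q((L + 0) + 0) = -66*18 - 4*((-7 + 0) + 0) = -1188 - 4*(-7 + 0) = -1188 - 4*(-7) = -1188 + 28 = -1160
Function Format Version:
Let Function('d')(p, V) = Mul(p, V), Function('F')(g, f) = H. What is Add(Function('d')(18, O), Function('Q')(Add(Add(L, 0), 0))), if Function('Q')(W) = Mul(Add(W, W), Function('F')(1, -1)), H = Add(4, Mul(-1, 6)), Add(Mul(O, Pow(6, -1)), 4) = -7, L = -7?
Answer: -1160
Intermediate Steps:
O = -66 (O = Add(-24, Mul(6, -7)) = Add(-24, -42) = -66)
H = -2 (H = Add(4, -6) = -2)
Function('F')(g, f) = -2
Function('d')(p, V) = Mul(V, p)
Function('Q')(W) = Mul(-4, W) (Function('Q')(W) = Mul(Add(W, W), -2) = Mul(Mul(2, W), -2) = Mul(-4, W))
Add(Function('d')(18, O), Function('Q')(Add(Add(L, 0), 0))) = Add(Mul(-66, 18), Mul(-4, Add(Add(-7, 0), 0))) = Add(-1188, Mul(-4, Add(-7, 0))) = Add(-1188, Mul(-4, -7)) = Add(-1188, 28) = -1160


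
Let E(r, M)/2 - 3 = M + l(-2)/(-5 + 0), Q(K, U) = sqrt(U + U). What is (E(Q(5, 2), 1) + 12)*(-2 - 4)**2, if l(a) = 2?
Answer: 3456/5 ≈ 691.20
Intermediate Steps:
Q(K, U) = sqrt(2)*sqrt(U) (Q(K, U) = sqrt(2*U) = sqrt(2)*sqrt(U))
E(r, M) = 26/5 + 2*M (E(r, M) = 6 + 2*(M + 2/(-5 + 0)) = 6 + 2*(M + 2/(-5)) = 6 + 2*(M - 1/5*2) = 6 + 2*(M - 2/5) = 6 + 2*(-2/5 + M) = 6 + (-4/5 + 2*M) = 26/5 + 2*M)
(E(Q(5, 2), 1) + 12)*(-2 - 4)**2 = ((26/5 + 2*1) + 12)*(-2 - 4)**2 = ((26/5 + 2) + 12)*(-6)**2 = (36/5 + 12)*36 = (96/5)*36 = 3456/5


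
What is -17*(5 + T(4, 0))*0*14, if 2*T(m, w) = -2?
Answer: 0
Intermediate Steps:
T(m, w) = -1 (T(m, w) = (½)*(-2) = -1)
-17*(5 + T(4, 0))*0*14 = -17*(5 - 1)*0*14 = -17*4*0*14 = -0*14 = -17*0 = 0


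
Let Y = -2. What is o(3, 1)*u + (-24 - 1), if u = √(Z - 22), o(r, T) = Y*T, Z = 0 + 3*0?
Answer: -25 - 2*I*√22 ≈ -25.0 - 9.3808*I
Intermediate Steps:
Z = 0 (Z = 0 + 0 = 0)
o(r, T) = -2*T
u = I*√22 (u = √(0 - 22) = √(-22) = I*√22 ≈ 4.6904*I)
o(3, 1)*u + (-24 - 1) = (-2*1)*(I*√22) + (-24 - 1) = -2*I*√22 - 25 = -25 - 2*I*√22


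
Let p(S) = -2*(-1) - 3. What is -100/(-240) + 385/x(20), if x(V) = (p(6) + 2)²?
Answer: 4625/12 ≈ 385.42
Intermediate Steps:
p(S) = -1 (p(S) = 2 - 3 = -1)
x(V) = 1 (x(V) = (-1 + 2)² = 1² = 1)
-100/(-240) + 385/x(20) = -100/(-240) + 385/1 = -100*(-1/240) + 385*1 = 5/12 + 385 = 4625/12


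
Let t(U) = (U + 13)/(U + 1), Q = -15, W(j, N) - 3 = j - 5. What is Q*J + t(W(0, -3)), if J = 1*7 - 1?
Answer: -101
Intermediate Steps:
W(j, N) = -2 + j (W(j, N) = 3 + (j - 5) = 3 + (-5 + j) = -2 + j)
J = 6 (J = 7 - 1 = 6)
t(U) = (13 + U)/(1 + U)
Q*J + t(W(0, -3)) = -15*6 + (13 + (-2 + 0))/(1 + (-2 + 0)) = -90 + (13 - 2)/(1 - 2) = -90 + 11/(-1) = -90 - 1*11 = -90 - 11 = -101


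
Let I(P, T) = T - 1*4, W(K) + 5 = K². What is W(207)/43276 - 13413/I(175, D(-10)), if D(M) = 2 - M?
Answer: -145029559/86552 ≈ -1675.6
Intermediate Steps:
W(K) = -5 + K²
I(P, T) = -4 + T (I(P, T) = T - 4 = -4 + T)
W(207)/43276 - 13413/I(175, D(-10)) = (-5 + 207²)/43276 - 13413/(-4 + (2 - 1*(-10))) = (-5 + 42849)*(1/43276) - 13413/(-4 + (2 + 10)) = 42844*(1/43276) - 13413/(-4 + 12) = 10711/10819 - 13413/8 = -145029559/86552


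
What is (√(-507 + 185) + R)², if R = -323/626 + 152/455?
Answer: (51813 - 284830*I*√322)²/81128128900 ≈ -321.97 - 6.5285*I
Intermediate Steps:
R = -51813/284830 (R = -323*1/626 + 152*(1/455) = -323/626 + 152/455 = -51813/284830 ≈ -0.18191)
(√(-507 + 185) + R)² = (√(-507 + 185) - 51813/284830)² = (√(-322) - 51813/284830)² = (I*√322 - 51813/284830)² = (-51813/284830 + I*√322)²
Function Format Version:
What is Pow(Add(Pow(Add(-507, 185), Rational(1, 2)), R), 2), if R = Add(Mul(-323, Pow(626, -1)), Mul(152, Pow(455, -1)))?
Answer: Mul(Rational(1, 81128128900), Pow(Add(51813, Mul(-284830, I, Pow(322, Rational(1, 2)))), 2)) ≈ Add(-321.97, Mul(-6.5285, I))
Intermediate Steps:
R = Rational(-51813, 284830) (R = Add(Mul(-323, Rational(1, 626)), Mul(152, Rational(1, 455))) = Add(Rational(-323, 626), Rational(152, 455)) = Rational(-51813, 284830) ≈ -0.18191)
Pow(Add(Pow(Add(-507, 185), Rational(1, 2)), R), 2) = Pow(Add(Pow(Add(-507, 185), Rational(1, 2)), Rational(-51813, 284830)), 2) = Pow(Add(Pow(-322, Rational(1, 2)), Rational(-51813, 284830)), 2) = Pow(Add(Mul(I, Pow(322, Rational(1, 2))), Rational(-51813, 284830)), 2) = Pow(Add(Rational(-51813, 284830), Mul(I, Pow(322, Rational(1, 2)))), 2)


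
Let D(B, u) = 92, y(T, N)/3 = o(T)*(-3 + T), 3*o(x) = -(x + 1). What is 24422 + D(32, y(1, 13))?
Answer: 24514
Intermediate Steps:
o(x) = -⅓ - x/3 (o(x) = (-(x + 1))/3 = (-(1 + x))/3 = (-1 - x)/3 = -⅓ - x/3)
y(T, N) = 3*(-3 + T)*(-⅓ - T/3) (y(T, N) = 3*((-⅓ - T/3)*(-3 + T)) = 3*((-3 + T)*(-⅓ - T/3)) = 3*(-3 + T)*(-⅓ - T/3))
24422 + D(32, y(1, 13)) = 24422 + 92 = 24514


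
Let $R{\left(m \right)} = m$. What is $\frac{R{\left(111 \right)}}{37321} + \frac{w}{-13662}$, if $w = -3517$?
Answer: $\frac{132774439}{509879502} \approx 0.2604$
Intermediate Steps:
$\frac{R{\left(111 \right)}}{37321} + \frac{w}{-13662} = \frac{111}{37321} - \frac{3517}{-13662} = 111 \cdot \frac{1}{37321} - - \frac{3517}{13662} = \frac{111}{37321} + \frac{3517}{13662} = \frac{132774439}{509879502}$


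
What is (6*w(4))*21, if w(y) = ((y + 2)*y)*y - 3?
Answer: 11718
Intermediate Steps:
w(y) = -3 + y**2*(2 + y) (w(y) = ((2 + y)*y)*y - 3 = (y*(2 + y))*y - 3 = y**2*(2 + y) - 3 = -3 + y**2*(2 + y))
(6*w(4))*21 = (6*(-3 + 4**3 + 2*4**2))*21 = (6*(-3 + 64 + 2*16))*21 = (6*(-3 + 64 + 32))*21 = (6*93)*21 = 558*21 = 11718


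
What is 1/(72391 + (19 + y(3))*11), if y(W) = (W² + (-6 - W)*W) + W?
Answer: 1/72435 ≈ 1.3805e-5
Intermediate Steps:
y(W) = W + W² + W*(-6 - W) (y(W) = (W² + W*(-6 - W)) + W = W + W² + W*(-6 - W))
1/(72391 + (19 + y(3))*11) = 1/(72391 + (19 - 5*3)*11) = 1/(72391 + (19 - 15)*11) = 1/(72391 + 4*11) = 1/(72391 + 44) = 1/72435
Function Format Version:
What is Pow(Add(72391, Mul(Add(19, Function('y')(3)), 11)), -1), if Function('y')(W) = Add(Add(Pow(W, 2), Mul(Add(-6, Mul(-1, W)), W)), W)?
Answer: Rational(1, 72435) ≈ 1.3805e-5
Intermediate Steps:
Function('y')(W) = Add(W, Pow(W, 2), Mul(W, Add(-6, Mul(-1, W)))) (Function('y')(W) = Add(Add(Pow(W, 2), Mul(W, Add(-6, Mul(-1, W)))), W) = Add(W, Pow(W, 2), Mul(W, Add(-6, Mul(-1, W)))))
Pow(Add(72391, Mul(Add(19, Function('y')(3)), 11)), -1) = Pow(Add(72391, Mul(Add(19, Mul(-5, 3)), 11)), -1) = Pow(Add(72391, Mul(Add(19, -15), 11)), -1) = Pow(Add(72391, Mul(4, 11)), -1) = Pow(Add(72391, 44), -1) = Pow(72435, -1) = Rational(1, 72435)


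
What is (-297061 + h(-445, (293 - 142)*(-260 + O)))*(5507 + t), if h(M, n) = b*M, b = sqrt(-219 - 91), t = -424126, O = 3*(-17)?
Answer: 124355378759 + 186285455*I*sqrt(310) ≈ 1.2436e+11 + 3.2799e+9*I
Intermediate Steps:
O = -51
b = I*sqrt(310) (b = sqrt(-310) = I*sqrt(310) ≈ 17.607*I)
h(M, n) = I*M*sqrt(310) (h(M, n) = (I*sqrt(310))*M = I*M*sqrt(310))
(-297061 + h(-445, (293 - 142)*(-260 + O)))*(5507 + t) = (-297061 + I*(-445)*sqrt(310))*(5507 - 424126) = (-297061 - 445*I*sqrt(310))*(-418619) = 124355378759 + 186285455*I*sqrt(310)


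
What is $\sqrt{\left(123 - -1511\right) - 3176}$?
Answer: $i \sqrt{1542} \approx 39.268 i$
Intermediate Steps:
$\sqrt{\left(123 - -1511\right) - 3176} = \sqrt{\left(123 + 1511\right) - 3176} = \sqrt{1634 - 3176} = \sqrt{-1542} = i \sqrt{1542}$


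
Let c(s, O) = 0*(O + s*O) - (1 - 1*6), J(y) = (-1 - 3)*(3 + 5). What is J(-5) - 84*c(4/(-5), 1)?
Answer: -452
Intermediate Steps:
J(y) = -32 (J(y) = -4*8 = -32)
c(s, O) = 5 (c(s, O) = 0*(O + O*s) - (1 - 6) = 0 - 1*(-5) = 0 + 5 = 5)
J(-5) - 84*c(4/(-5), 1) = -32 - 84*5 = -32 - 420 = -452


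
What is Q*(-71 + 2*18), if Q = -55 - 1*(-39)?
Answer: 560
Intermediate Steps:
Q = -16 (Q = -55 + 39 = -16)
Q*(-71 + 2*18) = -16*(-71 + 2*18) = -16*(-71 + 36) = -16*(-35) = 560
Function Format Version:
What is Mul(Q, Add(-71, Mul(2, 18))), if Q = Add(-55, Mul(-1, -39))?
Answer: 560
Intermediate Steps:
Q = -16 (Q = Add(-55, 39) = -16)
Mul(Q, Add(-71, Mul(2, 18))) = Mul(-16, Add(-71, Mul(2, 18))) = Mul(-16, Add(-71, 36)) = Mul(-16, -35) = 560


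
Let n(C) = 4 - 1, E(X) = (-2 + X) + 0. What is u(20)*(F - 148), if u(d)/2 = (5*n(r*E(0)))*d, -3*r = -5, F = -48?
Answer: -117600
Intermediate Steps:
r = 5/3 (r = -1/3*(-5) = 5/3 ≈ 1.6667)
E(X) = -2 + X
n(C) = 3
u(d) = 30*d (u(d) = 2*((5*3)*d) = 2*(15*d) = 30*d)
u(20)*(F - 148) = (30*20)*(-48 - 148) = 600*(-196) = -117600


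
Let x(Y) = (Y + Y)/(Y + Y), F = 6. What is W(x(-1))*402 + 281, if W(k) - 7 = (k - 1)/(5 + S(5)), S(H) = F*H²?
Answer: 3095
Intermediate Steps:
S(H) = 6*H²
x(Y) = 1 (x(Y) = (2*Y)/((2*Y)) = (2*Y)*(1/(2*Y)) = 1)
W(k) = 1084/155 + k/155 (W(k) = 7 + (k - 1)/(5 + 6*5²) = 7 + (-1 + k)/(5 + 6*25) = 7 + (-1 + k)/(5 + 150) = 7 + (-1 + k)/155 = 7 + (-1 + k)*(1/155) = 7 + (-1/155 + k/155) = 1084/155 + k/155)
W(x(-1))*402 + 281 = (1084/155 + (1/155)*1)*402 + 281 = (1084/155 + 1/155)*402 + 281 = 7*402 + 281 = 2814 + 281 = 3095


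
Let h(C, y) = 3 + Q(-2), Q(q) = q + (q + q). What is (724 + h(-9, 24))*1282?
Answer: 924322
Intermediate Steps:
Q(q) = 3*q (Q(q) = q + 2*q = 3*q)
h(C, y) = -3 (h(C, y) = 3 + 3*(-2) = 3 - 6 = -3)
(724 + h(-9, 24))*1282 = (724 - 3)*1282 = 721*1282 = 924322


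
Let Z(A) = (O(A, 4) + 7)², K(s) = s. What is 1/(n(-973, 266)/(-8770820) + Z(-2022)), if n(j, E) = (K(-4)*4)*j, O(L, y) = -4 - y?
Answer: 2192705/2188813 ≈ 1.0018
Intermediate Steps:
n(j, E) = -16*j (n(j, E) = (-4*4)*j = -16*j)
Z(A) = 1 (Z(A) = ((-4 - 1*4) + 7)² = ((-4 - 4) + 7)² = (-8 + 7)² = (-1)² = 1)
1/(n(-973, 266)/(-8770820) + Z(-2022)) = 1/(-16*(-973)/(-8770820) + 1) = 1/(15568*(-1/8770820) + 1) = 1/(-3892/2192705 + 1) = 1/(2188813/2192705) = 2192705/2188813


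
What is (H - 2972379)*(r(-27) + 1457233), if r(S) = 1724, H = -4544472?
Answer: -10966762384407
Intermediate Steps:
(H - 2972379)*(r(-27) + 1457233) = (-4544472 - 2972379)*(1724 + 1457233) = -7516851*1458957 = -10966762384407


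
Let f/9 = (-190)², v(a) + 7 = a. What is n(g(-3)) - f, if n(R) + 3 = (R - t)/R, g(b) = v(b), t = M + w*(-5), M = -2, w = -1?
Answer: -3249017/10 ≈ -3.2490e+5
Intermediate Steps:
v(a) = -7 + a
t = 3 (t = -2 - 1*(-5) = -2 + 5 = 3)
g(b) = -7 + b
n(R) = -3 + (-3 + R)/R (n(R) = -3 + (R - 1*3)/R = -3 + (R - 3)/R = -3 + (-3 + R)/R)
f = 324900 (f = 9*(-190)² = 9*36100 = 324900)
n(g(-3)) - f = (-2 - 3/(-7 - 3)) - 1*324900 = (-2 - 3/(-10)) - 324900 = (-2 - 3*(-⅒)) - 324900 = (-2 + 3/10) - 324900 = -17/10 - 324900 = -3249017/10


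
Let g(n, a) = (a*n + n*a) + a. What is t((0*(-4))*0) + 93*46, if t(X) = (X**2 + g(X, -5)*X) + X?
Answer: 4278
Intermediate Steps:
g(n, a) = a + 2*a*n (g(n, a) = (a*n + a*n) + a = 2*a*n + a = a + 2*a*n)
t(X) = X + X**2 + X*(-5 - 10*X) (t(X) = (X**2 + (-5*(1 + 2*X))*X) + X = (X**2 + (-5 - 10*X)*X) + X = (X**2 + X*(-5 - 10*X)) + X = X + X**2 + X*(-5 - 10*X))
t((0*(-4))*0) + 93*46 = ((0*(-4))*0)*(-4 - 9*0*(-4)*0) + 93*46 = (0*0)*(-4 - 0*0) + 4278 = 0*(-4 - 9*0) + 4278 = 0*(-4 + 0) + 4278 = 0*(-4) + 4278 = 0 + 4278 = 4278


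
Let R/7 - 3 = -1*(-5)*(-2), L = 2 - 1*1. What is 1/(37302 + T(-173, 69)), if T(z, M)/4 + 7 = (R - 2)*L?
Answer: 1/37070 ≈ 2.6976e-5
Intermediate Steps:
L = 1 (L = 2 - 1 = 1)
R = -49 (R = 21 + 7*(-1*(-5)*(-2)) = 21 + 7*(5*(-2)) = 21 + 7*(-10) = 21 - 70 = -49)
T(z, M) = -232 (T(z, M) = -28 + 4*((-49 - 2)*1) = -28 + 4*(-51*1) = -28 + 4*(-51) = -28 - 204 = -232)
1/(37302 + T(-173, 69)) = 1/(37302 - 232) = 1/37070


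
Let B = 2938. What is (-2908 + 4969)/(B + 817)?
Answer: 2061/3755 ≈ 0.54887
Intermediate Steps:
(-2908 + 4969)/(B + 817) = (-2908 + 4969)/(2938 + 817) = 2061/3755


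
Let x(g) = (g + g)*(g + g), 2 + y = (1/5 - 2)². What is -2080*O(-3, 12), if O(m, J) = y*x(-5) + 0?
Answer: -257920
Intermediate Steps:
y = 31/25 (y = -2 + (1/5 - 2)² = -2 + (⅕ - 2)² = -2 + (-9/5)² = -2 + 81/25 = 31/25 ≈ 1.2400)
x(g) = 4*g² (x(g) = (2*g)*(2*g) = 4*g²)
O(m, J) = 124 (O(m, J) = 31*(4*(-5)²)/25 + 0 = 31*(4*25)/25 + 0 = (31/25)*100 + 0 = 124 + 0 = 124)
-2080*O(-3, 12) = -2080*124 = -257920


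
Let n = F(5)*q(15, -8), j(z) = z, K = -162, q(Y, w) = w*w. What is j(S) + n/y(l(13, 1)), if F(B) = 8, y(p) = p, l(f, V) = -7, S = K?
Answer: -1646/7 ≈ -235.14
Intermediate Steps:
q(Y, w) = w**2
S = -162
n = 512 (n = 8*(-8)**2 = 8*64 = 512)
j(S) + n/y(l(13, 1)) = -162 + 512/(-7) = -162 + 512*(-1/7) = -162 - 512/7 = -1646/7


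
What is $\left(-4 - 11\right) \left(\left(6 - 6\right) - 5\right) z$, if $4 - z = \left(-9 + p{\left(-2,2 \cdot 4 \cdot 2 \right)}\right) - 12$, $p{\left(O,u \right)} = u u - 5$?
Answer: $-16950$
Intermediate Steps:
$p{\left(O,u \right)} = -5 + u^{2}$ ($p{\left(O,u \right)} = u^{2} - 5 = -5 + u^{2}$)
$z = -226$ ($z = 4 - \left(\left(-9 - \left(5 - \left(2 \cdot 4 \cdot 2\right)^{2}\right)\right) - 12\right) = 4 - \left(\left(-9 - \left(5 - \left(8 \cdot 2\right)^{2}\right)\right) - 12\right) = 4 - \left(\left(-9 - \left(5 - 16^{2}\right)\right) - 12\right) = 4 - \left(\left(-9 + \left(-5 + 256\right)\right) - 12\right) = 4 - \left(\left(-9 + 251\right) - 12\right) = 4 - \left(242 - 12\right) = 4 - 230 = -226$)
$\left(-4 - 11\right) \left(\left(6 - 6\right) - 5\right) z = \left(-4 - 11\right) \left(\left(6 - 6\right) - 5\right) \left(-226\right) = - 15 \left(0 - 5\right) \left(-226\right) = \left(-15\right) \left(-5\right) \left(-226\right) = 75 \left(-226\right) = -16950$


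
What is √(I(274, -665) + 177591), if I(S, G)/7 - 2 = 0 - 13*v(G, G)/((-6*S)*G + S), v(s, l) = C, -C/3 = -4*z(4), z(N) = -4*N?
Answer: √314176076886653/42059 ≈ 421.43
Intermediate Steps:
C = -192 (C = -(-12)*(-4*4) = -(-12)*(-16) = -3*64 = -192)
v(s, l) = -192
I(S, G) = 14 + 17472/(S - 6*G*S) (I(S, G) = 14 + 7*(0 - (-2496)/((-6*S)*G + S)) = 14 + 7*(0 - (-2496)/(-6*G*S + S)) = 14 + 7*(0 - (-2496)/(S - 6*G*S)) = 14 + 7*(0 + 2496/(S - 6*G*S)) = 14 + 7*(2496/(S - 6*G*S)) = 14 + 17472/(S - 6*G*S))
√(I(274, -665) + 177591) = √(14*(-1248 - 1*274 + 6*(-665)*274)/(274*(-1 + 6*(-665))) + 177591) = √(14*(1/274)*(-1248 - 274 - 1093260)/(-1 - 3990) + 177591) = √(14*(1/274)*(-1094782)/(-3991) + 177591) = √(14*(1/274)*(-1/3991)*(-1094782) + 177591) = √(589498/42059 + 177591) = √(7469889367/42059) = √314176076886653/42059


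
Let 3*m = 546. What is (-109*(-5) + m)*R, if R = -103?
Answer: -74881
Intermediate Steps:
m = 182 (m = (1/3)*546 = 182)
(-109*(-5) + m)*R = (-109*(-5) + 182)*(-103) = (545 + 182)*(-103) = 727*(-103) = -74881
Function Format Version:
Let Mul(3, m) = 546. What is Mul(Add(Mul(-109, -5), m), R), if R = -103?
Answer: -74881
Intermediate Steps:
m = 182 (m = Mul(Rational(1, 3), 546) = 182)
Mul(Add(Mul(-109, -5), m), R) = Mul(Add(Mul(-109, -5), 182), -103) = Mul(Add(545, 182), -103) = Mul(727, -103) = -74881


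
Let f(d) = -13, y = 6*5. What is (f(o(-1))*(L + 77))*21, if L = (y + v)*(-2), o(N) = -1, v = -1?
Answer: -5187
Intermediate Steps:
y = 30
L = -58 (L = (30 - 1)*(-2) = 29*(-2) = -58)
(f(o(-1))*(L + 77))*21 = -13*(-58 + 77)*21 = -13*19*21 = -247*21 = -5187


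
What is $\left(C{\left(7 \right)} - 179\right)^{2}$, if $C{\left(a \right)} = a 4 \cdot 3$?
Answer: $9025$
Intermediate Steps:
$C{\left(a \right)} = 12 a$ ($C{\left(a \right)} = 4 a 3 = 12 a$)
$\left(C{\left(7 \right)} - 179\right)^{2} = \left(12 \cdot 7 - 179\right)^{2} = \left(84 - 179\right)^{2} = \left(-95\right)^{2} = 9025$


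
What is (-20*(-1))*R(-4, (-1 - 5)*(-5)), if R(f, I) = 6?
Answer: 120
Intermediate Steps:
(-20*(-1))*R(-4, (-1 - 5)*(-5)) = -20*(-1)*6 = 20*6 = 120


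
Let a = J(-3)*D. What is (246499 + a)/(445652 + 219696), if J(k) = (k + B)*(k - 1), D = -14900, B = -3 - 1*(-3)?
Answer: 67699/665348 ≈ 0.10175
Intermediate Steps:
B = 0 (B = -3 + 3 = 0)
J(k) = k*(-1 + k) (J(k) = (k + 0)*(k - 1) = k*(-1 + k))
a = -178800 (a = -3*(-1 - 3)*(-14900) = -3*(-4)*(-14900) = 12*(-14900) = -178800)
(246499 + a)/(445652 + 219696) = (246499 - 178800)/(445652 + 219696) = 67699/665348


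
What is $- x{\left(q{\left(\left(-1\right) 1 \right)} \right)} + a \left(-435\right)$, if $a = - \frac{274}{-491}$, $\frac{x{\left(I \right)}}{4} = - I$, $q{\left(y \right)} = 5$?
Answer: $- \frac{109370}{491} \approx -222.75$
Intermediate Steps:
$x{\left(I \right)} = - 4 I$ ($x{\left(I \right)} = 4 \left(- I\right) = - 4 I$)
$a = \frac{274}{491}$ ($a = \left(-274\right) \left(- \frac{1}{491}\right) = \frac{274}{491} \approx 0.55804$)
$- x{\left(q{\left(\left(-1\right) 1 \right)} \right)} + a \left(-435\right) = - \left(-4\right) 5 + \frac{274}{491} \left(-435\right) = \left(-1\right) \left(-20\right) - \frac{119190}{491} = 20 - \frac{119190}{491} = - \frac{109370}{491}$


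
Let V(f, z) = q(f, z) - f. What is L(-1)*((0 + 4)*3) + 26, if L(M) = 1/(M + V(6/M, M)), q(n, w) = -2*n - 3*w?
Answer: 133/5 ≈ 26.600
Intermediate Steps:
q(n, w) = -3*w - 2*n
V(f, z) = -3*f - 3*z (V(f, z) = (-3*z - 2*f) - f = -3*f - 3*z)
L(M) = 1/(-18/M - 2*M) (L(M) = 1/(M + (-18/M - 3*M)) = 1/(-18/M - 2*M))
L(-1)*((0 + 4)*3) + 26 = (-1*(-1)/(18 + 2*(-1)**2))*((0 + 4)*3) + 26 = (-1*(-1)/(18 + 2*1))*(4*3) + 26 = -1*(-1)/(18 + 2)*12 + 26 = -1*(-1)/20*12 + 26 = -1*(-1)*1/20*12 + 26 = (1/20)*12 + 26 = 3/5 + 26 = 133/5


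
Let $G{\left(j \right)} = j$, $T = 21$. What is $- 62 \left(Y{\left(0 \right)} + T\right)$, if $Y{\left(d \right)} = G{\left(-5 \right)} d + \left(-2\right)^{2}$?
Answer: $-1550$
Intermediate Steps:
$Y{\left(d \right)} = 4 - 5 d$ ($Y{\left(d \right)} = - 5 d + \left(-2\right)^{2} = - 5 d + 4 = 4 - 5 d$)
$- 62 \left(Y{\left(0 \right)} + T\right) = - 62 \left(\left(4 - 0\right) + 21\right) = - 62 \left(\left(4 + 0\right) + 21\right) = - 62 \left(4 + 21\right) = \left(-62\right) 25 = -1550$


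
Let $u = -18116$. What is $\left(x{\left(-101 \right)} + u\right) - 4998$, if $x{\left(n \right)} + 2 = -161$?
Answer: $-23277$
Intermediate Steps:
$x{\left(n \right)} = -163$ ($x{\left(n \right)} = -2 - 161 = -163$)
$\left(x{\left(-101 \right)} + u\right) - 4998 = \left(-163 - 18116\right) - 4998 = -18279 - 4998 = -23277$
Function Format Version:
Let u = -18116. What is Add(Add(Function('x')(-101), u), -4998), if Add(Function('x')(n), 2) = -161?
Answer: -23277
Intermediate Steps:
Function('x')(n) = -163 (Function('x')(n) = Add(-2, -161) = -163)
Add(Add(Function('x')(-101), u), -4998) = Add(Add(-163, -18116), -4998) = Add(-18279, -4998) = -23277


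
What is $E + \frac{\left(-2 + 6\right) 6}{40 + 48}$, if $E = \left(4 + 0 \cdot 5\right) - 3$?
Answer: $\frac{14}{11} \approx 1.2727$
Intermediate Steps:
$E = 1$ ($E = \left(4 + 0\right) - 3 = 4 - 3 = 1$)
$E + \frac{\left(-2 + 6\right) 6}{40 + 48} = 1 + \frac{\left(-2 + 6\right) 6}{40 + 48} = 1 + \frac{4 \cdot 6}{88} = 1 + \frac{1}{88} \cdot 24 = 1 + \frac{3}{11} = \frac{14}{11}$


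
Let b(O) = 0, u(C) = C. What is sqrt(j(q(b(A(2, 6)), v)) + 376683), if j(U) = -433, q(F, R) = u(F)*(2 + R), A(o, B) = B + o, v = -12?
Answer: 25*sqrt(602) ≈ 613.39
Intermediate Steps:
q(F, R) = F*(2 + R)
sqrt(j(q(b(A(2, 6)), v)) + 376683) = sqrt(-433 + 376683) = sqrt(376250) = 25*sqrt(602)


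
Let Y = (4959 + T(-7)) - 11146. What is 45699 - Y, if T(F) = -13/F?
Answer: 363189/7 ≈ 51884.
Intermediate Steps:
Y = -43296/7 (Y = (4959 - 13/(-7)) - 11146 = (4959 - 13*(-⅐)) - 11146 = (4959 + 13/7) - 11146 = 34726/7 - 11146 = -43296/7 ≈ -6185.1)
45699 - Y = 45699 - 1*(-43296/7) = 45699 + 43296/7 = 363189/7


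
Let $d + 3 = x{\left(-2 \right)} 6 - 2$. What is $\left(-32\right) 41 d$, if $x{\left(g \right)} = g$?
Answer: $22304$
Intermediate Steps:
$d = -17$ ($d = -3 - 14 = -17$)
$\left(-32\right) 41 d = \left(-32\right) 41 \left(-17\right) = \left(-1312\right) \left(-17\right) = 22304$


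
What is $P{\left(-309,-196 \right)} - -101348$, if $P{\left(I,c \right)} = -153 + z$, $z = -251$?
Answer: $100944$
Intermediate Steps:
$P{\left(I,c \right)} = -404$ ($P{\left(I,c \right)} = -153 - 251 = -404$)
$P{\left(-309,-196 \right)} - -101348 = -404 - -101348 = -404 + 101348 = 100944$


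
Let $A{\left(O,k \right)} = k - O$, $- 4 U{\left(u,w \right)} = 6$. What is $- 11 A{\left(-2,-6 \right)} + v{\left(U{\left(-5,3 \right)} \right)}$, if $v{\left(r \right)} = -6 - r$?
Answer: $\frac{79}{2} \approx 39.5$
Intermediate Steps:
$U{\left(u,w \right)} = - \frac{3}{2}$ ($U{\left(u,w \right)} = \left(- \frac{1}{4}\right) 6 = - \frac{3}{2}$)
$- 11 A{\left(-2,-6 \right)} + v{\left(U{\left(-5,3 \right)} \right)} = - 11 \left(-6 - -2\right) - \frac{9}{2} = - 11 \left(-6 + 2\right) + \left(-6 + \frac{3}{2}\right) = \left(-11\right) \left(-4\right) - \frac{9}{2} = 44 - \frac{9}{2} = \frac{79}{2}$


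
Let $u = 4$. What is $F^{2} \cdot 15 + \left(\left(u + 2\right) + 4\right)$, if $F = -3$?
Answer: $145$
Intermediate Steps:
$F^{2} \cdot 15 + \left(\left(u + 2\right) + 4\right) = \left(-3\right)^{2} \cdot 15 + \left(\left(4 + 2\right) + 4\right) = 9 \cdot 15 + \left(6 + 4\right) = 135 + 10 = 145$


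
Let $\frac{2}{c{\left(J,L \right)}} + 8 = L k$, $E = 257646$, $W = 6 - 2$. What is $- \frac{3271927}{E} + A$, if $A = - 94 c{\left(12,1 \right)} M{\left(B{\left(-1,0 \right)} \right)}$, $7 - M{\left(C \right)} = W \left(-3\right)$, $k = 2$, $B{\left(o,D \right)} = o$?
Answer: $\frac{50037775}{85882} \approx 582.63$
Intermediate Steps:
$W = 4$ ($W = 6 - 2 = 4$)
$c{\left(J,L \right)} = \frac{2}{-8 + 2 L}$ ($c{\left(J,L \right)} = \frac{2}{-8 + L 2} = \frac{2}{-8 + 2 L}$)
$M{\left(C \right)} = 19$ ($M{\left(C \right)} = 7 - 4 \left(-3\right) = 7 - -12 = 7 + 12 = 19$)
$A = \frac{1786}{3}$ ($A = - \frac{94}{-4 + 1} \cdot 19 = - \frac{94}{-3} \cdot 19 = \left(-94\right) \left(- \frac{1}{3}\right) 19 = \frac{94}{3} \cdot 19 = \frac{1786}{3} \approx 595.33$)
$- \frac{3271927}{E} + A = - \frac{3271927}{257646} + \frac{1786}{3} = \frac{50037775}{85882}$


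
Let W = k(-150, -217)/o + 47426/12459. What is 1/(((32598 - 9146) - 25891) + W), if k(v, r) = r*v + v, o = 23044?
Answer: -71776299/174688254175 ≈ -0.00041088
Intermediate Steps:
k(v, r) = v + r*v
W = 374139086/71776299 (W = -150*(1 - 217)/23044 + 47426/12459 = -150*(-216)*(1/23044) + 47426*(1/12459) = 32400*(1/23044) + 47426/12459 = 8100/5761 + 47426/12459 = 374139086/71776299 ≈ 5.2126)
1/(((32598 - 9146) - 25891) + W) = 1/(((32598 - 9146) - 25891) + 374139086/71776299) = 1/((23452 - 25891) + 374139086/71776299) = 1/(-2439 + 374139086/71776299) = 1/(-174688254175/71776299) = -71776299/174688254175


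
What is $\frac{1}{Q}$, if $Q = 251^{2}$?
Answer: $\frac{1}{63001} \approx 1.5873 \cdot 10^{-5}$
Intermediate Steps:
$Q = 63001$
$\frac{1}{Q} = \frac{1}{63001}$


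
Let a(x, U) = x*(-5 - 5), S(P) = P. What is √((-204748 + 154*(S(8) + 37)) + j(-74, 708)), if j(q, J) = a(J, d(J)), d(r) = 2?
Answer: I*√204898 ≈ 452.66*I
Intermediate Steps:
a(x, U) = -10*x (a(x, U) = x*(-10) = -10*x)
j(q, J) = -10*J
√((-204748 + 154*(S(8) + 37)) + j(-74, 708)) = √((-204748 + 154*(8 + 37)) - 10*708) = √((-204748 + 154*45) - 7080) = √((-204748 + 6930) - 7080) = √(-197818 - 7080) = √(-204898) = I*√204898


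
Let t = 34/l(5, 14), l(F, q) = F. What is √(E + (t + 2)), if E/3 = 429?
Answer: √32395/5 ≈ 35.997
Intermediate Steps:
E = 1287 (E = 3*429 = 1287)
t = 34/5 ≈ 6.8000
√(E + (t + 2)) = √(1287 + (34/5 + 2)) = √(1287 + 44/5) = √(6479/5) = √32395/5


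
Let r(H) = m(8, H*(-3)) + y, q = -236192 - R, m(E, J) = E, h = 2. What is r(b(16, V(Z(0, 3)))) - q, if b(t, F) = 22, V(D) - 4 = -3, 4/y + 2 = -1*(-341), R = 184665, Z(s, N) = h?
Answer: 142673239/339 ≈ 4.2087e+5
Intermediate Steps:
Z(s, N) = 2
y = 4/339 (y = 4/(-2 - 1*(-341)) = 4/(-2 + 341) = 4/339 ≈ 0.011799)
V(D) = 1 (V(D) = 4 - 3 = 1)
q = -420857 (q = -236192 - 1*184665 = -236192 - 184665 = -420857)
r(H) = 2716/339 (r(H) = 8 + 4/339 = 2716/339)
r(b(16, V(Z(0, 3)))) - q = 2716/339 - 1*(-420857) = 2716/339 + 420857 = 142673239/339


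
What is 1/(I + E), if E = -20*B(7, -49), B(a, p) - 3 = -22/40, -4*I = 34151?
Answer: -4/34347 ≈ -0.00011646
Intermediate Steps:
I = -34151/4 (I = -¼*34151 = -34151/4 ≈ -8537.8)
B(a, p) = 49/20 (B(a, p) = 3 - 22/40 = 3 - 22*1/40 = 3 - 11/20 = 49/20)
E = -49 (E = -20*49/20 = -49)
1/(I + E) = 1/(-34151/4 - 49) = 1/(-34347/4) = -4/34347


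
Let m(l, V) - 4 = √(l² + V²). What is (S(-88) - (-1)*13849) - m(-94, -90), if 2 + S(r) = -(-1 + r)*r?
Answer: 6011 - 2*√4234 ≈ 5880.9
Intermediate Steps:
S(r) = -2 - r*(-1 + r) (S(r) = -2 - (-1 + r)*r = -2 - r*(-1 + r))
m(l, V) = 4 + √(V² + l²) (m(l, V) = 4 + √(l² + V²) = 4 + √(V² + l²))
(S(-88) - (-1)*13849) - m(-94, -90) = ((-2 - 88 - 1*(-88)²) - (-1)*13849) - (4 + √((-90)² + (-94)²)) = ((-2 - 88 - 1*7744) - 1*(-13849)) - (4 + √(8100 + 8836)) = ((-2 - 88 - 7744) + 13849) - (4 + √16936) = (-7834 + 13849) - (4 + 2*√4234) = 6015 + (-4 - 2*√4234) = 6011 - 2*√4234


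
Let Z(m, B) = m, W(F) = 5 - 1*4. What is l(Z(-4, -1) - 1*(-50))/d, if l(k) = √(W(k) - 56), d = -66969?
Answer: -I*√55/66969 ≈ -0.00011074*I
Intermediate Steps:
W(F) = 1 (W(F) = 5 - 4 = 1)
l(k) = I*√55 (l(k) = √(1 - 56) = √(-55) = I*√55)
l(Z(-4, -1) - 1*(-50))/d = (I*√55)/(-66969) = (I*√55)*(-1/66969) = -I*√55/66969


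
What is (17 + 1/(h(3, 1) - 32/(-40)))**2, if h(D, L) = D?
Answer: 107584/361 ≈ 298.02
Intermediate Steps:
(17 + 1/(h(3, 1) - 32/(-40)))**2 = (17 + 1/(3 - 32/(-40)))**2 = (17 + 1/(3 - 32*(-1/40)))**2 = (17 + 1/(3 + 4/5))**2 = (17 + 1/(19/5))**2 = (17 + 5/19)**2 = (328/19)**2 = 107584/361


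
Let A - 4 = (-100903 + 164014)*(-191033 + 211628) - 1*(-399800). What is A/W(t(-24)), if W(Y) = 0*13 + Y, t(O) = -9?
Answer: -433390283/3 ≈ -1.4446e+8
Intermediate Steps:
W(Y) = Y (W(Y) = 0 + Y = Y)
A = 1300170849 (A = 4 + ((-100903 + 164014)*(-191033 + 211628) - 1*(-399800)) = 4 + (63111*20595 + 399800) = 4 + (1299771045 + 399800) = 4 + 1300170845 = 1300170849)
A/W(t(-24)) = 1300170849/(-9) = 1300170849*(-1/9) = -433390283/3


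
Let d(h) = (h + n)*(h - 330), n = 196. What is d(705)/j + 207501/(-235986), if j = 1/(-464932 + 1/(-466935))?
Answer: -384658780975072462093/2448669398 ≈ -1.5709e+11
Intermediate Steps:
d(h) = (-330 + h)*(196 + h) (d(h) = (h + 196)*(h - 330) = (196 + h)*(-330 + h) = (-330 + h)*(196 + h))
j = -466935/217093023421 (j = 1/(-464932 - 1/466935) = 1/(-217093023421/466935) = -466935/217093023421 ≈ -2.1509e-6)
d(705)/j + 207501/(-235986) = (-64680 + 705² - 134*705)/(-466935/217093023421) + 207501/(-235986) = (-64680 + 497025 - 94470)*(-217093023421/466935) + 207501*(-1/235986) = 337875*(-217093023421/466935) - 69167/78662 = -4890020352558025/31129 - 69167/78662 = -384658780975072462093/2448669398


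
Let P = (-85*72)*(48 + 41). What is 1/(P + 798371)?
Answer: 1/253691 ≈ 3.9418e-6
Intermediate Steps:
P = -544680 (P = -6120*89 = -544680)
1/(P + 798371) = 1/(-544680 + 798371) = 1/253691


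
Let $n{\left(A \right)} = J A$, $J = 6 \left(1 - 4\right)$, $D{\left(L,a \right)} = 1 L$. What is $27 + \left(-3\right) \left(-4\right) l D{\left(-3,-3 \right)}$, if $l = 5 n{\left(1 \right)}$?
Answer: $3267$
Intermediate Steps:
$D{\left(L,a \right)} = L$
$J = -18$ ($J = 6 \left(-3\right) = -18$)
$n{\left(A \right)} = - 18 A$
$l = -90$ ($l = 5 \left(\left(-18\right) 1\right) = 5 \left(-18\right) = -90$)
$27 + \left(-3\right) \left(-4\right) l D{\left(-3,-3 \right)} = 27 + \left(-3\right) \left(-4\right) \left(-90\right) \left(-3\right) = 27 + 12 \left(-90\right) \left(-3\right) = 27 - -3240 = 27 + 3240 = 3267$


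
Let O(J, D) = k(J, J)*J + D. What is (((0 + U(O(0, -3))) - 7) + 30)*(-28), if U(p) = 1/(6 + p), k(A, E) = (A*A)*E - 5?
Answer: -1960/3 ≈ -653.33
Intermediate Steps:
k(A, E) = -5 + E*A**2 (k(A, E) = A**2*E - 5 = E*A**2 - 5 = -5 + E*A**2)
O(J, D) = D + J*(-5 + J**3) (O(J, D) = (-5 + J*J**2)*J + D = (-5 + J**3)*J + D = J*(-5 + J**3) + D = D + J*(-5 + J**3))
(((0 + U(O(0, -3))) - 7) + 30)*(-28) = (((0 + 1/(6 + (-3 + 0*(-5 + 0**3)))) - 7) + 30)*(-28) = (((0 + 1/(6 + (-3 + 0*(-5 + 0)))) - 7) + 30)*(-28) = (((0 + 1/(6 + (-3 + 0*(-5)))) - 7) + 30)*(-28) = (((0 + 1/(6 + (-3 + 0))) - 7) + 30)*(-28) = (((0 + 1/(6 - 3)) - 7) + 30)*(-28) = (((0 + 1/3) - 7) + 30)*(-28) = ((1/3 - 7) + 30)*(-28) = (-20/3 + 30)*(-28) = (70/3)*(-28) = -1960/3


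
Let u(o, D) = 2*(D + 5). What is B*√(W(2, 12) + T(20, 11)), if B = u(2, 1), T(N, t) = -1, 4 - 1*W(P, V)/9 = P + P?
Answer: 12*I ≈ 12.0*I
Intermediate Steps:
u(o, D) = 10 + 2*D (u(o, D) = 2*(5 + D) = 10 + 2*D)
W(P, V) = 36 - 18*P (W(P, V) = 36 - 9*(P + P) = 36 - 18*P)
B = 12 (B = 10 + 2*1 = 10 + 2 = 12)
B*√(W(2, 12) + T(20, 11)) = 12*√((36 - 18*2) - 1) = 12*√((36 - 36) - 1) = 12*√(0 - 1) = 12*√(-1) = 12*I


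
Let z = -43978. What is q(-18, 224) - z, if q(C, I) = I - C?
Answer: 44220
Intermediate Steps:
q(-18, 224) - z = (224 - 1*(-18)) - 1*(-43978) = (224 + 18) + 43978 = 242 + 43978 = 44220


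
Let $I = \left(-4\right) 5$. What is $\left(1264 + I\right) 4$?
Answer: $4976$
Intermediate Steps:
$I = -20$
$\left(1264 + I\right) 4 = \left(1264 - 20\right) 4 = 1244 \cdot 4 = 4976$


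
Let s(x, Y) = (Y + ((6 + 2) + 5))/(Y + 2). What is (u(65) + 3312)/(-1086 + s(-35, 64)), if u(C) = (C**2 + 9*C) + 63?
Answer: -49110/6509 ≈ -7.5449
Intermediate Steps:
u(C) = 63 + C**2 + 9*C
s(x, Y) = (13 + Y)/(2 + Y) (s(x, Y) = (Y + (8 + 5))/(2 + Y) = (Y + 13)/(2 + Y) = (13 + Y)/(2 + Y))
(u(65) + 3312)/(-1086 + s(-35, 64)) = ((63 + 65**2 + 9*65) + 3312)/(-1086 + (13 + 64)/(2 + 64)) = ((63 + 4225 + 585) + 3312)/(-1086 + 77/66) = (4873 + 3312)/(-1086 + (1/66)*77) = 8185/(-1086 + 7/6) = 8185/(-6509/6) = 8185*(-6/6509) = -49110/6509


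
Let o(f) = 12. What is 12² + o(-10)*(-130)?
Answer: -1416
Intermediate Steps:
12² + o(-10)*(-130) = 12² + 12*(-130) = 144 - 1560 = -1416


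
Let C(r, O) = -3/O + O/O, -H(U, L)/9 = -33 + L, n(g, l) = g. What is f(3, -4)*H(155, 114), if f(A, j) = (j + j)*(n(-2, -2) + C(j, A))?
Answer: -11664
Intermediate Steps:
H(U, L) = 297 - 9*L (H(U, L) = -9*(-33 + L) = 297 - 9*L)
C(r, O) = 1 - 3/O (C(r, O) = -3/O + 1 = 1 - 3/O)
f(A, j) = 2*j*(-2 + (-3 + A)/A) (f(A, j) = (j + j)*(-2 + (-3 + A)/A) = (2*j)*(-2 + (-3 + A)/A) = 2*j*(-2 + (-3 + A)/A))
f(3, -4)*H(155, 114) = (-2*(-4)*(3 + 3)/3)*(297 - 9*114) = (-2*(-4)*1/3*6)*(297 - 1026) = 16*(-729) = -11664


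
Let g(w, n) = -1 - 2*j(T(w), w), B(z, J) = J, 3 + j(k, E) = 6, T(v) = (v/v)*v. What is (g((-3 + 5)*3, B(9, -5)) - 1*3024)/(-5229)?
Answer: 433/747 ≈ 0.57965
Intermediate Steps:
T(v) = v (T(v) = 1*v = v)
j(k, E) = 3 (j(k, E) = -3 + 6 = 3)
g(w, n) = -7 (g(w, n) = -1 - 2*3 = -1 - 6 = -7)
(g((-3 + 5)*3, B(9, -5)) - 1*3024)/(-5229) = (-7 - 1*3024)/(-5229) = (-7 - 3024)*(-1/5229) = -3031*(-1/5229) = 433/747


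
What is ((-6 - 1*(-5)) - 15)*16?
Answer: -256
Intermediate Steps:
((-6 - 1*(-5)) - 15)*16 = ((-6 + 5) - 15)*16 = (-1 - 15)*16 = -16*16 = -256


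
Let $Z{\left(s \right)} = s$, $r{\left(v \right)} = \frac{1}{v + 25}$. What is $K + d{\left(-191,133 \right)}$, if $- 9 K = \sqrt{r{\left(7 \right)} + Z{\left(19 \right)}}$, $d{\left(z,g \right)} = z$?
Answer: $-191 - \frac{\sqrt{1218}}{72} \approx -191.48$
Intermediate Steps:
$r{\left(v \right)} = \frac{1}{25 + v}$
$K = - \frac{\sqrt{1218}}{72}$ ($K = - \frac{\sqrt{\frac{1}{25 + 7} + 19}}{9} = - \frac{\sqrt{\frac{1}{32} + 19}}{9} = - \frac{\sqrt{\frac{609}{32}}}{9} = - \frac{\frac{1}{8} \sqrt{1218}}{9} = - \frac{\sqrt{1218}}{72} \approx -0.48472$)
$K + d{\left(-191,133 \right)} = - \frac{\sqrt{1218}}{72} - 191 = -191 - \frac{\sqrt{1218}}{72}$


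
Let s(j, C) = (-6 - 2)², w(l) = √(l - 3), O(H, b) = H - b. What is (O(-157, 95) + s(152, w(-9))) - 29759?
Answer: -29947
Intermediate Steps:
w(l) = √(-3 + l)
s(j, C) = 64 (s(j, C) = (-8)² = 64)
(O(-157, 95) + s(152, w(-9))) - 29759 = ((-157 - 1*95) + 64) - 29759 = ((-157 - 95) + 64) - 29759 = (-252 + 64) - 29759 = -188 - 29759 = -29947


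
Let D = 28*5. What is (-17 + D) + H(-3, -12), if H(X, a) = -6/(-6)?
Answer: 124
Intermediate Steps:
D = 140
H(X, a) = 1 (H(X, a) = -6*(-1/6) = 1)
(-17 + D) + H(-3, -12) = (-17 + 140) + 1 = 123 + 1 = 124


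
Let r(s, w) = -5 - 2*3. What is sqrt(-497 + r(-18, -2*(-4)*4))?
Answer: 2*I*sqrt(127) ≈ 22.539*I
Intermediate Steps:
r(s, w) = -11 (r(s, w) = -5 - 6 = -11)
sqrt(-497 + r(-18, -2*(-4)*4)) = sqrt(-497 - 11) = sqrt(-508) = 2*I*sqrt(127)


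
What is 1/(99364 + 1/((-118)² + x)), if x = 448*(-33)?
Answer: 860/85453039 ≈ 1.0064e-5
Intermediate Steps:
x = -14784
1/(99364 + 1/((-118)² + x)) = 1/(99364 + 1/((-118)² - 14784)) = 1/(99364 + 1/(13924 - 14784)) = 1/(99364 + 1/(-860)) = 1/(99364 - 1/860) = 1/(85453039/860) = 860/85453039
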